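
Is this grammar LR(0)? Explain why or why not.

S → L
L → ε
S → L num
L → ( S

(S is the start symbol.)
Augment with S' → S and build the canonical LR(0) collection (I0 = CLOSURE({[S' → . S]}), then GOTO on every symbol after a dot until no new states appear). It has 6 states:
  I0: { [L → . ( S], [L → .], [S → . L num], [S → . L], [S' → . S] }  — shift, reduce
  I1: { [L → ( . S], [L → . ( S], [L → .], [S → . L num], [S → . L] }  — shift, reduce
  I2: { [S → L . num], [S → L .] }  — shift, reduce
  I3: { [S' → S .] }  — accept
  I4: { [S → L num .] }  — reduce
  I5: { [L → ( S .] }  — reduce

Conflict in state I0:
  Shift-reduce conflict between [L → .] and [L → . ( S]
So the grammar is NOT LR(0).

Answer: No. Shift-reduce conflict between [L → .] and [L → . ( S]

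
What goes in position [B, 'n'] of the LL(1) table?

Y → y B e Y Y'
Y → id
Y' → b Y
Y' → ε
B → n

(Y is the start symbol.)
B → n

To find M[B, 'n'], we find productions for B where 'n' is in the predict set (PREDICT(N → α) = (FIRST(α) \ {ε}) ∪ (FOLLOW(N) if α ⇒* ε)).

B → n: PREDICT = { 'n' }
  'n' is in predict set, so this production goes in M[B, 'n']

M[B, 'n'] = B → n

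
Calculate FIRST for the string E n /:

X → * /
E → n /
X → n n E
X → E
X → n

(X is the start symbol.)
{ 'n' }

FIRST sets of the non-terminals involved (from the grammar, by fixed-point iteration):
  FIRST(E) = { 'n' }

To compute FIRST(E n /), process the symbols left to right:
Symbol E is a non-terminal. Add FIRST(E) \ {ε} = { 'n' }
E is not nullable (ε ∉ FIRST(E)), so stop here.
FIRST(E n /) = { 'n' }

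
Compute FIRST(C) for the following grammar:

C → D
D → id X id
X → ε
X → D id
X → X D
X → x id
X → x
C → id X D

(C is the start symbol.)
FIRST sets of the other non-terminals involved (by the same procedure, iterated to a fixed point):
  FIRST(D) = { 'id' }

From C → D:
  - D is a non-terminal: add FIRST(D) \ {ε} = { 'id' }
    D is not nullable, so stop
From C → id X D:
  - id is a terminal: add 'id' and stop

Collecting: FIRST(C) = { 'id' }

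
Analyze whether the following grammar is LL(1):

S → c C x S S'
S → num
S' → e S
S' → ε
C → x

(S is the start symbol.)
No. Predict set conflict for S': { 'e' }

A grammar is LL(1) if for each non-terminal N with multiple productions, the predict sets of those productions are pairwise disjoint, where PREDICT(N → α) = (FIRST(α) \ {ε}) ∪ (FOLLOW(N) if α ⇒* ε).

Relevant sets:
  FOLLOW(S') = { $, 'e' }

For S:
  PREDICT(S → c C x S S') = { 'c' }
  PREDICT(S → num) = { 'num' }
For S':
  PREDICT(S' → e S) = { 'e' }
  PREDICT(S' → ε) = { $, 'e' }
C has a single production, so nothing to check there.

Conflict found: Predict set conflict for S': { 'e' }
The grammar is NOT LL(1).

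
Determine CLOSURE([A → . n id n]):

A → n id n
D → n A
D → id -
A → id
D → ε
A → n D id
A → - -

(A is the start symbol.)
{ [A → . n id n] }

To compute CLOSURE, for each item [A → α.Bβ] where B is a non-terminal, add [B → .γ] for all productions B → γ; repeat for the newly added items until nothing changes.

Start with: [A → . n id n]
The dot precedes the terminal n, so nothing is added.

CLOSURE = { [A → . n id n] }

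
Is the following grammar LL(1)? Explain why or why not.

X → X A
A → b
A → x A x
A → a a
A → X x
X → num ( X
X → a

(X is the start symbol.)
No. Predict set conflict for X: { 'num' }

A grammar is LL(1) if for each non-terminal N with multiple productions, the predict sets of those productions are pairwise disjoint, where PREDICT(N → α) = (FIRST(α) \ {ε}) ∪ (FOLLOW(N) if α ⇒* ε).

Relevant sets:
  FIRST(X) = { 'a', 'num' }

For X:
  PREDICT(X → X A) = { 'a', 'num' }
  PREDICT(X → num '(' X) = { 'num' }
  PREDICT(X → a) = { 'a' }
For A:
  PREDICT(A → b) = { 'b' }
  PREDICT(A → x A x) = { 'x' }
  PREDICT(A → a a) = { 'a' }
  PREDICT(A → X x) = { 'a', 'num' }

Conflict found: Predict set conflict for X: { 'num' }
The grammar is NOT LL(1).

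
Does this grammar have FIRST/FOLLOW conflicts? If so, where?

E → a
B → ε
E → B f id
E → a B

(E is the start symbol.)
No FIRST/FOLLOW conflicts.

Nullable non-terminals: B.
B has a nullable alternative but only one production, so nothing to check.

E has no nullable alternative, so no FIRST/FOLLOW check is needed there.

No FIRST/FOLLOW conflicts found.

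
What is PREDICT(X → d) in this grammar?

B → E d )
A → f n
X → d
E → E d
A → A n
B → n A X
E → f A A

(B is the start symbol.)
PREDICT(X → d) = (FIRST(RHS) \ {ε}) ∪ (FOLLOW(X) if ε ∈ FIRST(RHS), i.e. RHS ⇒* ε)
FIRST(d) = { 'd' }
ε ∉ FIRST(d), so FOLLOW(X) is not added.
PREDICT(X → d) = { 'd' }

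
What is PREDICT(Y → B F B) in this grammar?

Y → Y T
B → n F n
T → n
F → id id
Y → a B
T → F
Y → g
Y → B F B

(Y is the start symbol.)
{ 'n' }

PREDICT(Y → B F B) = (FIRST(RHS) \ {ε}) ∪ (FOLLOW(Y) if ε ∈ FIRST(RHS), i.e. RHS ⇒* ε)
FIRST(B) = { 'n' }
FIRST(B F B) = { 'n' }
ε ∉ FIRST(B F B), so FOLLOW(Y) is not added.
PREDICT(Y → B F B) = { 'n' }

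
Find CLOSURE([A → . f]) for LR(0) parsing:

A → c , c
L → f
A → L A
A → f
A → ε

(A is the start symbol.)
{ [A → . f] }

To compute CLOSURE, for each item [A → α.Bβ] where B is a non-terminal, add [B → .γ] for all productions B → γ; repeat for the newly added items until nothing changes.

Start with: [A → . f]
The dot precedes the terminal f, so nothing is added.

CLOSURE = { [A → . f] }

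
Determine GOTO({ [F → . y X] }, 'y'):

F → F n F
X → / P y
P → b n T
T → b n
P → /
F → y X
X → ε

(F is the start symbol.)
{ [F → y . X], [X → . / P y], [X → .] }

GOTO(I, 'y') = CLOSURE({ [A → αX.β] : [A → α.Xβ] ∈ I, X = 'y' })

Items with dot before 'y', with the dot advanced:
  [F → . y X] → [F → y . X]
Closure of the advanced items:
  [F → y . X] has the dot before X: add [X → . / P y], [X → .]

GOTO = { [F → y . X], [X → . / P y], [X → .] }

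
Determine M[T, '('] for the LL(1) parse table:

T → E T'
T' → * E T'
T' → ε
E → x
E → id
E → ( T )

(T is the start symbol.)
T → E T'

To find M[T, '('], we find productions for T where '(' is in the predict set (PREDICT(N → α) = (FIRST(α) \ {ε}) ∪ (FOLLOW(N) if α ⇒* ε)).

Relevant sets:
  FIRST(E) = { '(', 'id', 'x' }

T → E T': PREDICT = { '(', 'id', 'x' }
  '(' is in predict set, so this production goes in M[T, '(']

M[T, '('] = T → E T'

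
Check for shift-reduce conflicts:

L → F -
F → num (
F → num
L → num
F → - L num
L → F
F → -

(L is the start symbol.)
A shift-reduce conflict occurs when an LR(0) state has both:
  - a complete (reduce) item [A → α .] (dot at the end), and
  - a shift item [B → β . c γ] (dot before a terminal).

Augment with L' → L and build the canonical LR(0) collection (I0 = CLOSURE({[L' → . L]}), then GOTO on every symbol after a dot until no new states appear). It has 9 states:
  I0: { [F → . - L num], [F → . -], [F → . num (], [F → . num], [L → . F -], [L → . F], [L → . num], [L' → . L] }  — shift
  I1: { [F → - . L num], [F → - .], [F → . - L num], [F → . -], [F → . num (], [F → . num], [L → . F -], [L → . F], [L → . num] }  — shift, reduce
  I2: { [L → F . -], [L → F .] }  — shift, reduce
  I3: { [L' → L .] }  — accept
  I4: { [F → num . (], [F → num .], [L → num .] }  — shift, 2 reduces
  I5: { [F → num ( .] }  — reduce
  I6: { [L → F - .] }  — reduce
  I7: { [F → - L . num] }  — shift
  I8: { [F → - L num .] }  — reduce

I1 contains reduce item [F → - .] and shift items [F → . -], [F → . - L num], [F → . num], [F → . num (], [L → . num] — shift-reduce conflict.
I2 contains reduce item [L → F .] and shift item [L → F . -] — shift-reduce conflict.
I4 contains reduce items [F → num .], [L → num .] and shift item [F → num . (] — shift-reduce conflict.

Answer: Yes — I1: [F → - .] vs [F → . -]; I2: [L → F .] vs [L → F . -]; I4: [F → num .] vs [F → num . (]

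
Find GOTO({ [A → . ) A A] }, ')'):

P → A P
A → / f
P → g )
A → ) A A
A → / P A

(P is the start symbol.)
GOTO(I, ')') = CLOSURE({ [A → αX.β] : [A → α.Xβ] ∈ I, X = ')' })

Items with dot before ')', with the dot advanced:
  [A → . ) A A] → [A → ) . A A]
Closure of the advanced items:
  [A → ) . A A] has the dot before A: add [A → . / f], [A → . ) A A], [A → . / P A]

GOTO = { [A → ) . A A], [A → . ) A A], [A → . / P A], [A → . / f] }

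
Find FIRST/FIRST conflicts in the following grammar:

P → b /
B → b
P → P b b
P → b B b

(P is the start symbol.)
A FIRST/FIRST conflict occurs when two productions N → α and N → β for the same non-terminal have FIRST(α) ∩ FIRST(β) ≠ ∅ (with ε ∈ FIRST of a nullable right-hand side, so two nullable alternatives also conflict).

FIRST sets of the non-terminals at (or reachable through a nullable prefix from) the front of some alternative:
  FIRST(P) = { 'b' }

Productions for P:
  P → b /: FIRST = { 'b' }
  P → P b b: FIRST = { 'b' }
  P → b B b: FIRST = { 'b' }
B has only one production, so no FIRST/FIRST conflict is possible there.

Conflict for P: P → b / and P → P b b
  Overlap: { 'b' }
Conflict for P: P → b / and P → b B b
  Overlap: { 'b' }
Conflict for P: P → P b b and P → b B b
  Overlap: { 'b' }

Answer: Yes. P → b '/' / P → P b b on { 'b' }; P → b '/' / P → b B b on { 'b' }; P → P b b / P → b B b on { 'b' }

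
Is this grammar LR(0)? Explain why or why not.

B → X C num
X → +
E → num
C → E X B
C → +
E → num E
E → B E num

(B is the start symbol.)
A grammar is LR(0) if no state in the canonical LR(0) collection has:
  - both a shift item (dot before a terminal) and a complete item (shift-reduce conflict), or
  - two or more complete items (reduce-reduce conflict; the accept item [B' → B .] counts as a complete item here).

Augment with B' → B and build the canonical LR(0) collection (I0 = CLOSURE({[B' → . B]}), then GOTO on every symbol after a dot until no new states appear). It has 15 states:
  I0: { [B → . X C num], [B' → . B], [X → . +] }  — shift
  I1: { [X → + .] }  — reduce
  I2: { [B' → B .] }  — accept
  I3: { [B → . X C num], [B → X . C num], [C → . +], [C → . E X B], [E → . B E num], [E → . num E], [E → . num], [X → . +] }  — shift
  I4: { [C → + .], [X → + .] }  — 2 reduces
  I5: { [B → . X C num], [E → . B E num], [E → . num E], [E → . num], [E → B . E num], [X → . +] }  — shift
  I6: { [B → X C . num] }  — shift
  I7: { [C → E . X B], [X → . +] }  — shift
  I8: { [B → . X C num], [E → . B E num], [E → . num E], [E → . num], [E → num . E], [E → num .], [X → . +] }  — shift, reduce
  I9: { [E → num E .] }  — reduce
  I10: { [B → . X C num], [C → E X . B], [X → . +] }  — shift
  I11: { [C → E X B .] }  — reduce
  I12: { [B → X C num .] }  — reduce
  I13: { [E → B E . num] }  — shift
  I14: { [E → B E num .] }  — reduce

Conflict in state I4:
  Reduce-reduce conflict: [C → + .] and [X → + .]
So the grammar is NOT LR(0).

Answer: No. Reduce-reduce conflict: [C → + .] and [X → + .]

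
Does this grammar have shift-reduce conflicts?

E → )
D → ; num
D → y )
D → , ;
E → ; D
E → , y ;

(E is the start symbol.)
No shift-reduce conflicts

A shift-reduce conflict occurs when an LR(0) state has both:
  - a complete (reduce) item [A → α .] (dot at the end), and
  - a shift item [B → β . c γ] (dot before a terminal).

Augment with E' → E and build the canonical LR(0) collection (I0 = CLOSURE({[E' → . E]}), then GOTO on every symbol after a dot until no new states appear). It has 14 states:
  I0: { [E → . )], [E → . , y ;], [E → . ; D], [E' → . E] }  — shift
  I1: { [E → ) .] }  — reduce
  I2: { [E → , . y ;] }  — shift
  I3: { [D → . , ;], [D → . ; num], [D → . y )], [E → ; . D] }  — shift
  I4: { [E' → E .] }  — accept
  I5: { [D → , . ;] }  — shift
  I6: { [D → ; . num] }  — shift
  I7: { [E → ; D .] }  — reduce
  I8: { [D → y . )] }  — shift
  I9: { [D → y ) .] }  — reduce
  I10: { [D → ; num .] }  — reduce
  I11: { [D → , ; .] }  — reduce
  I12: { [E → , y . ;] }  — shift
  I13: { [E → , y ; .] }  — reduce

No state contains both a complete item and a shift item.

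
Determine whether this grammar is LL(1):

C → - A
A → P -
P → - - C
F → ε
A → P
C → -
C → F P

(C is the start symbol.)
A grammar is LL(1) if for each non-terminal N with multiple productions, the predict sets of those productions are pairwise disjoint, where PREDICT(N → α) = (FIRST(α) \ {ε}) ∪ (FOLLOW(N) if α ⇒* ε).

Relevant sets:
  FIRST(F) = { ε }
  FIRST(P) = { '-' }

For C:
  PREDICT(C → '-' A) = { '-' }
  PREDICT(C → '-') = { '-' }
  PREDICT(C → F P) = { '-' }
For A:
  PREDICT(A → P '-') = { '-' }
  PREDICT(A → P) = { '-' }
P, F have a single production, so nothing to check there.

Conflict found: Predict set conflict for C: { '-' }
The grammar is NOT LL(1).

Answer: No. Predict set conflict for C: { '-' }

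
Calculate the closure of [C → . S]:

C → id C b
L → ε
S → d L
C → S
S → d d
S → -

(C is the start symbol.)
{ [C → . S], [S → . -], [S → . d L], [S → . d d] }

To compute CLOSURE, for each item [A → α.Bβ] where B is a non-terminal, add [B → .γ] for all productions B → γ; repeat for the newly added items until nothing changes.

Start with: [C → . S]
  [C → . S] has the dot before S: add [S → . d L], [S → . d d], [S → . -]
No further items can be added.

CLOSURE = { [C → . S], [S → . -], [S → . d L], [S → . d d] }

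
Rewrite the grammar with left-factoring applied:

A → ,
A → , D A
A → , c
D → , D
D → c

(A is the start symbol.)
Left-factoring transforms A → αβ₁ | αβ₂ into A → αA' and A' → β₁ | β₂
(α is the longest common prefix among the alternatives). Repeat until
no nonterminal has two alternatives with a common prefix.

Round 1: A has alternatives sharing prefix ','. Introduce A': A → , A'
  Add: A' → ε
  Add: A' → D A
  Add: A' → c

No remaining common prefixes — done.

Resulting grammar:
A → , A'
A' → ε
A' → D A
A' → c
D → , D
D → c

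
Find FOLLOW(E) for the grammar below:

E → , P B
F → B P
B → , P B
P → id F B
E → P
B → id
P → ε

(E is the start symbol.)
E is the start symbol, so $ ∈ FOLLOW(E).
E does not occur on any right-hand side.

Taking the union: FOLLOW(E) = { $ }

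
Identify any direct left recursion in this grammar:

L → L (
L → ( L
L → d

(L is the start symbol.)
Yes, L is left-recursive

Direct left recursion occurs when N → N α for some non-terminal N (the right-hand side begins with the left-hand side itself).

L → L (: LEFT RECURSIVE (starts with L)
L → ( L: starts with '('
L → d: starts with d

The grammar has direct left recursion on: L.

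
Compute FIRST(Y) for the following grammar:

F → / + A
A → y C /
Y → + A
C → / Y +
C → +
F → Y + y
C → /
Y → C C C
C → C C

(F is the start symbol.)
{ '+', '/' }

FIRST sets of the other non-terminals involved (by the same procedure, iterated to a fixed point):
  FIRST(C) = { '+', '/' }

From Y → + A:
  - '+' is a terminal: add '+' and stop
From Y → C C C:
  - C is a non-terminal: add FIRST(C) \ {ε} = { '+', '/' }
    C is not nullable, so stop

Collecting: FIRST(Y) = { '+', '/' }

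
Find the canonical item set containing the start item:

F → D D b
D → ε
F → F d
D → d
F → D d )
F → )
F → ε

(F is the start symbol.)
First, augment the grammar with F' → F
I₀ = CLOSURE({ [F' → . F] }):
  [F' → . F] has the dot before F: add [F → . D D b], [F → . F d], [F → . D d )], [F → . )], [F → .]
  [F → . D D b] has the dot before D: add [D → .], [D → . d]
No further items can be added.

I₀ = { [D → . d], [D → .], [F → . )], [F → . D D b], [F → . D d )], [F → . F d], [F → .], [F' → . F] }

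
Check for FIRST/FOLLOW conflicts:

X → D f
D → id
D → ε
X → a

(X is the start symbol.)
No FIRST/FOLLOW conflicts.

A FIRST/FOLLOW conflict occurs when a non-terminal N has a nullable alternative N → β (β ⇒* ε) and another alternative N → α with FIRST(α) ∩ FOLLOW(N) ≠ ∅: on such a lookahead the parser cannot decide between expanding α and letting N vanish via β.

Nullable non-terminals: D.

D: nullable alternative(s) D → ε; FOLLOW(D) = { 'f' }
  D → id: FIRST \ {ε} = { 'id' } — disjoint from FOLLOW(D)
  D → ε: FIRST \ {ε} = { } — this is the only nullable alternative, skip

X has no nullable alternative, so no FIRST/FOLLOW check is needed there.

No FIRST/FOLLOW conflicts found.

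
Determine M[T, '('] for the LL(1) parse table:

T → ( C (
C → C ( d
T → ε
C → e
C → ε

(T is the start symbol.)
T → ( C (

To find M[T, '('], we find productions for T where '(' is in the predict set (PREDICT(N → α) = (FIRST(α) \ {ε}) ∪ (FOLLOW(N) if α ⇒* ε)).

Relevant sets:
  FOLLOW(T) = { $ }

T → ( C (: PREDICT = { '(' }
  '(' is in predict set, so this production goes in M[T, '(']
T → ε: PREDICT = { $ }

M[T, '('] = T → ( C (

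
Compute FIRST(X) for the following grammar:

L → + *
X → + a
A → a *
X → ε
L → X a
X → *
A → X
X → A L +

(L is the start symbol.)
{ '*', '+', 'a', ε }

To compute FIRST(X), examine every production with X on the left-hand side, reading each right-hand side left to right until a non-nullable symbol is reached.

FIRST sets of the other non-terminals involved (by the same procedure, iterated to a fixed point):
  FIRST(A) = { '*', '+', 'a', ε }
  FIRST(L) = { '*', '+', 'a' }

From X → + a:
  - '+' is a terminal: add '+' and stop
From X → ε:
  - ε-production, so ε ∈ FIRST(X)
From X → *:
  - '*' is a terminal: add '*' and stop
From X → A L +:
  - A is a non-terminal: add FIRST(A) \ {ε} = { '*', '+', 'a' }
    A is nullable, so continue to the next symbol
  - L is a non-terminal: add FIRST(L) \ {ε} = { '*', '+', 'a' }
    L is not nullable, so stop

Collecting: FIRST(X) = { '*', '+', 'a', ε }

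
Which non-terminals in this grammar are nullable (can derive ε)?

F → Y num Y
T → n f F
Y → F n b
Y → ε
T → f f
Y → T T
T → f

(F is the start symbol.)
{ 'Y' }

ε-productions: Y → ε
So Y is immediately nullable.
No further non-terminal can be added: every production for the remaining non-terminals contains a terminal or a non-nullable non-terminal.
Nullable = { 'Y' }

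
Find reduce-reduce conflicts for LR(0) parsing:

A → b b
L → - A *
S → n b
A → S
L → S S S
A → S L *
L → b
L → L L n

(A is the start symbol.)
A reduce-reduce conflict occurs when an LR(0) state has two complete items [A → α .] and [B → β .] — both call for a reduction, and with no lookahead the parser cannot choose between them.

Augment with A' → A and build the canonical LR(0) collection (I0 = CLOSURE({[A' → . A]}), then GOTO on every symbol after a dot until no new states appear). It has 18 states:
  I0: { [A → . S L *], [A → . S], [A → . b b], [A' → . A], [S → . n b] }  — shift
  I1: { [A' → A .] }  — accept
  I2: { [A → S . L *], [A → S .], [L → . - A *], [L → . L L n], [L → . S S S], [L → . b], [S → . n b] }  — shift, reduce
  I3: { [A → b . b] }  — shift
  I4: { [S → n . b] }  — shift
  I5: { [S → n b .] }  — reduce
  I6: { [A → b b .] }  — reduce
  I7: { [A → . S L *], [A → . S], [A → . b b], [L → - . A *], [S → . n b] }  — shift
  I8: { [A → S L . *], [L → . - A *], [L → . L L n], [L → . S S S], [L → . b], [L → L . L n], [S → . n b] }  — shift
  I9: { [L → S . S S], [S → . n b] }  — shift
  I10: { [L → b .] }  — reduce
  I11: { [L → S S . S], [S → . n b] }  — shift
  I12: { [L → S S S .] }  — reduce
  I13: { [A → S L * .] }  — reduce
  I14: { [L → . - A *], [L → . L L n], [L → . S S S], [L → . b], [L → L . L n], [L → L L . n], [S → . n b] }  — shift
  I15: { [L → L L n .], [S → n . b] }  — shift, reduce
  I16: { [L → - A . *] }  — shift
  I17: { [L → - A * .] }  — reduce

No state contains more than one complete item.

Answer: No reduce-reduce conflicts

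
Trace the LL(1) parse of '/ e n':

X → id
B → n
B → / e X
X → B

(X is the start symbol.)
Stack is shown with the top on the left.

Stack    Input    Action
------------------------
X $      / e n $  output X → B
B $      / e n $  output B → / e X
/ e X $  / e n $  match '/'
e X $    e n $    match 'e'
X $      n $      output X → B
B $      n $      output B → n
n $      n $      match 'n'
$        $        accept

The string is accepted.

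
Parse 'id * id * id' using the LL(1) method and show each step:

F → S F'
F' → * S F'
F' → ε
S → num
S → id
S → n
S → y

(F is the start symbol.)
LL(1) parsing maintains a stack (initially the start symbol over $) and the input. At each step: if the stack top is a terminal, match it against the current input token; if it is a non-terminal N, replace it with the RHS of M[N, lookahead] (the unique production whose predict set contains the lookahead).

Stack is shown with the top on the left.

Stack     Input           Action
--------------------------------
F $       id * id * id $  output F → S F'
S F' $    id * id * id $  output S → id
id F' $   id * id * id $  match 'id'
F' $      * id * id $     output F' → * S F'
* S F' $  * id * id $     match '*'
S F' $    id * id $       output S → id
id F' $   id * id $       match 'id'
F' $      * id $          output F' → * S F'
* S F' $  * id $          match '*'
S F' $    id $            output S → id
id F' $   id $            match 'id'
F' $      $               output F' → ε
$         $               accept

The string is accepted.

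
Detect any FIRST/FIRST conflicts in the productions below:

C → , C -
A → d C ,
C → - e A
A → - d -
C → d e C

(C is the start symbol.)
No FIRST/FIRST conflicts.

A FIRST/FIRST conflict occurs when two productions N → α and N → β for the same non-terminal have FIRST(α) ∩ FIRST(β) ≠ ∅ (with ε ∈ FIRST of a nullable right-hand side, so two nullable alternatives also conflict).

Productions for C:
  C → , C -: FIRST = { ',' }
  C → - e A: FIRST = { '-' }
  C → d e C: FIRST = { 'd' }
Productions for A:
  A → d C ,: FIRST = { 'd' }
  A → - d -: FIRST = { '-' }

All alternatives of each non-terminal have pairwise disjoint FIRST sets.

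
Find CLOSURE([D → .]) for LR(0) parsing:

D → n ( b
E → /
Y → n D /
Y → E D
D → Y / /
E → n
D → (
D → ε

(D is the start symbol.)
To compute CLOSURE, for each item [A → α.Bβ] where B is a non-terminal, add [B → .γ] for all productions B → γ; repeat for the newly added items until nothing changes.

Start with: [D → .]
The dot is at the end, so nothing is added.

CLOSURE = { [D → .] }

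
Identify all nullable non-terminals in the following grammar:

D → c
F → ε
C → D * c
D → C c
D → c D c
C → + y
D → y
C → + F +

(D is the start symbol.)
{ 'F' }

A non-terminal is nullable if it can derive ε (the empty string): either it has an ε-production, or it has a production whose right-hand side consists entirely of nullable non-terminals.

ε-productions: F → ε
So F is immediately nullable.
No further non-terminal can be added: every production for the remaining non-terminals contains a terminal or a non-nullable non-terminal.
Nullable = { 'F' }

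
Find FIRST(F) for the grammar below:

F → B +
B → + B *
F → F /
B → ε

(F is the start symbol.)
To compute FIRST(F), examine every production with F on the left-hand side, reading each right-hand side left to right until a non-nullable symbol is reached.

FIRST sets of the other non-terminals involved (by the same procedure, iterated to a fixed point):
  FIRST(B) = { '+', ε }

From F → B +:
  - B is a non-terminal: add FIRST(B) \ {ε} = { '+' }
    B is nullable, so continue to the next symbol
  - '+' is a terminal: add '+' and stop
From F → F /:
  - F is the symbol being defined: contributes nothing new
    F is not nullable, so stop

Collecting: FIRST(F) = { '+' }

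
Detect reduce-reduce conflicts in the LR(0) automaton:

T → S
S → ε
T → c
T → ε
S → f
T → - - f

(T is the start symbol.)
Augment with T' → T and build the canonical LR(0) collection (I0 = CLOSURE({[T' → . T]}), then GOTO on every symbol after a dot until no new states appear). It has 8 states:
  I0: { [S → . f], [S → .], [T → . - - f], [T → . S], [T → . c], [T → .], [T' → . T] }  — shift, 2 reduces
  I1: { [T → - . - f] }  — shift
  I2: { [T → S .] }  — reduce
  I3: { [T' → T .] }  — accept
  I4: { [T → c .] }  — reduce
  I5: { [S → f .] }  — reduce
  I6: { [T → - - . f] }  — shift
  I7: { [T → - - f .] }  — reduce

I0 contains complete items [S → .], [T → .] — reduce-reduce conflict.

Answer: Yes — I0: [S → .] vs [T → .]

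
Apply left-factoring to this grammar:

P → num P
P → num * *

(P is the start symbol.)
P → num P'
P' → P
P' → * *

Left-factoring transforms A → αβ₁ | αβ₂ into A → αA' and A' → β₁ | β₂
(α is the longest common prefix among the alternatives). Repeat until
no nonterminal has two alternatives with a common prefix.

Round 1: P has alternatives sharing prefix 'num'. Introduce P': P → num P'
  Add: P' → P
  Add: P' → * *

No remaining common prefixes — done.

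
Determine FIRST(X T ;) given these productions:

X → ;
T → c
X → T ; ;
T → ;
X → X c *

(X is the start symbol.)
{ ';', 'c' }

FIRST sets of the non-terminals involved (from the grammar, by fixed-point iteration):
  FIRST(X) = { ';', 'c' }

To compute FIRST(X T ;), process the symbols left to right:
Symbol X is a non-terminal. Add FIRST(X) \ {ε} = { ';', 'c' }
X is not nullable (ε ∉ FIRST(X)), so stop here.
FIRST(X T ;) = { ';', 'c' }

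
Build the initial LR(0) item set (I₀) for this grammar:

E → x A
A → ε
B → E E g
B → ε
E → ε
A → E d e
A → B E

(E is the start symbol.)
First, augment the grammar with E' → E
I₀ = CLOSURE({ [E' → . E] }):
  [E' → . E] has the dot before E: add [E → . x A], [E → .]
No further items can be added.

I₀ = { [E → . x A], [E → .], [E' → . E] }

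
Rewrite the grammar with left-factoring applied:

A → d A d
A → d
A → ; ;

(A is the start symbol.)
Left-factoring transforms A → αβ₁ | αβ₂ into A → αA' and A' → β₁ | β₂
(α is the longest common prefix among the alternatives). Repeat until
no nonterminal has two alternatives with a common prefix.

Round 1: A has alternatives sharing prefix 'd'. Introduce A': A → d A'
  Add: A' → A d
  Add: A' → ε

No remaining common prefixes — done.

Resulting grammar:
A → d A'
A' → A d
A' → ε
A → ; ;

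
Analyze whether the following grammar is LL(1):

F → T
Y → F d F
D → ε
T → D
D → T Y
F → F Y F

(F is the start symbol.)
A grammar is LL(1) if for each non-terminal N with multiple productions, the predict sets of those productions are pairwise disjoint, where PREDICT(N → α) = (FIRST(α) \ {ε}) ∪ (FOLLOW(N) if α ⇒* ε).

Relevant sets:
  FIRST(T) = { 'd', ε }
  FIRST(F) = { 'd', ε }
  FIRST(Y) = { 'd' }
  FOLLOW(F) = { $, 'd' }
  FOLLOW(D) = { $, 'd' }

For F:
  PREDICT(F → T) = { $, 'd' }
  PREDICT(F → F Y F) = { 'd' }
For D:
  PREDICT(D → ε) = { $, 'd' }
  PREDICT(D → T Y) = { 'd' }
Y, T have a single production, so nothing to check there.

Conflict found: Predict set conflict for F: { 'd' }
The grammar is NOT LL(1).

Answer: No. Predict set conflict for F: { 'd' }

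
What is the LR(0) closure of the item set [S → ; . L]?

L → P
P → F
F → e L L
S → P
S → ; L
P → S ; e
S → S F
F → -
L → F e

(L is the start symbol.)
{ [F → . -], [F → . e L L], [L → . F e], [L → . P], [P → . F], [P → . S ; e], [S → . ; L], [S → . P], [S → . S F], [S → ; . L] }

Start with: [S → ; . L]
  [S → ; . L] has the dot before L: add [L → . P], [L → . F e]
  [L → . P] has the dot before P: add [P → . F], [P → . S ; e]
  [L → . F e] has the dot before F: add [F → . e L L], [F → . -]
  [P → . S ; e] has the dot before S: add [S → . P], [S → . ; L], [S → . S F]
No further items can be added.

CLOSURE = { [F → . -], [F → . e L L], [L → . F e], [L → . P], [P → . F], [P → . S ; e], [S → . ; L], [S → . P], [S → . S F], [S → ; . L] }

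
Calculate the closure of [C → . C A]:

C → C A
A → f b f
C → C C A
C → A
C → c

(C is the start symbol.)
{ [A → . f b f], [C → . A], [C → . C A], [C → . C C A], [C → . c] }

To compute CLOSURE, for each item [A → α.Bβ] where B is a non-terminal, add [B → .γ] for all productions B → γ; repeat for the newly added items until nothing changes.

Start with: [C → . C A]
  [C → . C A] has the dot before C: add [C → . C C A], [C → . A], [C → . c]
  [C → . A] has the dot before A: add [A → . f b f]
No further items can be added.

CLOSURE = { [A → . f b f], [C → . A], [C → . C A], [C → . C C A], [C → . c] }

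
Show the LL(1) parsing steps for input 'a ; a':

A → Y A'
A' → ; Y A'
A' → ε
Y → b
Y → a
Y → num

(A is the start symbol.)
LL(1) parsing maintains a stack (initially the start symbol over $) and the input. At each step: if the stack top is a terminal, match it against the current input token; if it is a non-terminal N, replace it with the RHS of M[N, lookahead] (the unique production whose predict set contains the lookahead).

Stack is shown with the top on the left.

Stack     Input    Action
-------------------------
A $       a ; a $  output A → Y A'
Y A' $    a ; a $  output Y → a
a A' $    a ; a $  match 'a'
A' $      ; a $    output A' → ; Y A'
; Y A' $  ; a $    match ';'
Y A' $    a $      output Y → a
a A' $    a $      match 'a'
A' $      $        output A' → ε
$         $        accept

The string is accepted.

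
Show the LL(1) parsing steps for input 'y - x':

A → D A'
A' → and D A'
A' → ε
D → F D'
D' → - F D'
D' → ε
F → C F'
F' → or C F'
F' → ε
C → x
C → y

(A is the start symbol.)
Stack is shown with the top on the left.

Stack         Input    Action
-----------------------------
A $           y - x $  output A → D A'
D A' $        y - x $  output D → F D'
F D' A' $     y - x $  output F → C F'
C F' D' A' $  y - x $  output C → y
y F' D' A' $  y - x $  match 'y'
F' D' A' $    - x $    output F' → ε
D' A' $       - x $    output D' → - F D'
- F D' A' $   - x $    match '-'
F D' A' $     x $      output F → C F'
C F' D' A' $  x $      output C → x
x F' D' A' $  x $      match 'x'
F' D' A' $    $        output F' → ε
D' A' $       $        output D' → ε
A' $          $        output A' → ε
$             $        accept

The string is accepted.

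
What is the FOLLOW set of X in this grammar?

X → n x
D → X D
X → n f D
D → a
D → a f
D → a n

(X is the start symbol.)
X is the start symbol, so $ ∈ FOLLOW(X).
In D → X D: X is followed by D, add FIRST(D) \ {ε} = { 'a', 'n' }

Taking the union: FOLLOW(X) = { $, 'a', 'n' }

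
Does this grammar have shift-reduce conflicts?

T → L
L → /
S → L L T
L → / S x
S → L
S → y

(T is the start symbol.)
Yes — I1: [L → / .] vs [L → . /]; I4: [S → L .] vs [L → . /]

A shift-reduce conflict occurs when an LR(0) state has both:
  - a complete (reduce) item [A → α .] (dot at the end), and
  - a shift item [B → β . c γ] (dot before a terminal).

Augment with T' → T and build the canonical LR(0) collection (I0 = CLOSURE({[T' → . T]}), then GOTO on every symbol after a dot until no new states appear). It has 10 states:
  I0: { [L → . / S x], [L → . /], [T → . L], [T' → . T] }  — shift
  I1: { [L → . / S x], [L → . /], [L → / . S x], [L → / .], [S → . L L T], [S → . L], [S → . y] }  — shift, reduce
  I2: { [T → L .] }  — reduce
  I3: { [T' → T .] }  — accept
  I4: { [L → . / S x], [L → . /], [S → L . L T], [S → L .] }  — shift, reduce
  I5: { [L → / S . x] }  — shift
  I6: { [S → y .] }  — reduce
  I7: { [L → / S x .] }  — reduce
  I8: { [L → . / S x], [L → . /], [S → L L . T], [T → . L] }  — shift
  I9: { [S → L L T .] }  — reduce

I1 contains reduce item [L → / .] and shift items [L → . /], [L → . / S x], [S → . y] — shift-reduce conflict.
I4 contains reduce item [S → L .] and shift items [L → . /], [L → . / S x] — shift-reduce conflict.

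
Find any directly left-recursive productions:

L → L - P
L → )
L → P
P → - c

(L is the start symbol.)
Yes, L is left-recursive

L → L - P: LEFT RECURSIVE (starts with L)
L → ): starts with ')'
L → P: starts with P
P → - c: starts with '-'

The grammar has direct left recursion on: L.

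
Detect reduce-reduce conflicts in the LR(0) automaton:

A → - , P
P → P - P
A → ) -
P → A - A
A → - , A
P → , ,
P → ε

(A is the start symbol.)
No reduce-reduce conflicts

A reduce-reduce conflict occurs when an LR(0) state has two complete items [A → α .] and [B → β .] — both call for a reduction, and with no lookahead the parser cannot choose between them.

Augment with A' → A and build the canonical LR(0) collection (I0 = CLOSURE({[A' → . A]}), then GOTO on every symbol after a dot until no new states appear). It has 15 states:
  I0: { [A → . ) -], [A → . - , A], [A → . - , P], [A' → . A] }  — shift
  I1: { [A → ) . -] }  — shift
  I2: { [A → - . , A], [A → - . , P] }  — shift
  I3: { [A' → A .] }  — accept
  I4: { [A → - , . A], [A → - , . P], [A → . ) -], [A → . - , A], [A → . - , P], [P → . , ,], [P → . A - A], [P → . P - P], [P → .] }  — shift, reduce
  I5: { [P → , . ,] }  — shift
  I6: { [A → - , A .], [P → A . - A] }  — shift, reduce
  I7: { [A → - , P .], [P → P . - P] }  — shift, reduce
  I8: { [A → . ) -], [A → . - , A], [A → . - , P], [P → . , ,], [P → . A - A], [P → . P - P], [P → .], [P → P - . P] }  — shift, reduce
  I9: { [P → A . - A] }  — shift
  I10: { [P → P - P .], [P → P . - P] }  — shift, reduce
  I11: { [A → . ) -], [A → . - , A], [A → . - , P], [P → A - . A] }  — shift
  I12: { [P → A - A .] }  — reduce
  I13: { [P → , , .] }  — reduce
  I14: { [A → ) - .] }  — reduce

No state contains more than one complete item.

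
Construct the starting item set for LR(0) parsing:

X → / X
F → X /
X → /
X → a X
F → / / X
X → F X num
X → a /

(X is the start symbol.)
{ [F → . / / X], [F → . X /], [X → . / X], [X → . /], [X → . F X num], [X → . a /], [X → . a X], [X' → . X] }

First, augment the grammar with X' → X
I₀ = CLOSURE({ [X' → . X] }):
  [X' → . X] has the dot before X: add [X → . / X], [X → . /], [X → . a X], [X → . F X num], [X → . a /]
  [X → . F X num] has the dot before F: add [F → . X /], [F → . / / X]
No further items can be added.

I₀ = { [F → . / / X], [F → . X /], [X → . / X], [X → . /], [X → . F X num], [X → . a /], [X → . a X], [X' → . X] }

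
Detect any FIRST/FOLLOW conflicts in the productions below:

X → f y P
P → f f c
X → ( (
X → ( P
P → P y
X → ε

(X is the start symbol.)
No FIRST/FOLLOW conflicts.

A FIRST/FOLLOW conflict occurs when a non-terminal N has a nullable alternative N → β (β ⇒* ε) and another alternative N → α with FIRST(α) ∩ FOLLOW(N) ≠ ∅: on such a lookahead the parser cannot decide between expanding α and letting N vanish via β.

Nullable non-terminals: X.

X: nullable alternative(s) X → ε; FOLLOW(X) = { $ }
  X → f y P: FIRST \ {ε} = { 'f' } — disjoint from FOLLOW(X)
  X → ( (: FIRST \ {ε} = { '(' } — disjoint from FOLLOW(X)
  X → ( P: FIRST \ {ε} = { '(' } — disjoint from FOLLOW(X)
  X → ε: FIRST \ {ε} = { } — this is the only nullable alternative, skip

P has no nullable alternative, so no FIRST/FOLLOW check is needed there.

No FIRST/FOLLOW conflicts found.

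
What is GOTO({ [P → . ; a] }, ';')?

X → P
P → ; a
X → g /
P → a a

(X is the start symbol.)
GOTO(I, ';') = CLOSURE({ [A → αX.β] : [A → α.Xβ] ∈ I, X = ';' })

Items with dot before ';', with the dot advanced:
  [P → . ; a] → [P → ; . a]
Closure adds nothing (no advanced item has the dot before a non-terminal).

GOTO = { [P → ; . a] }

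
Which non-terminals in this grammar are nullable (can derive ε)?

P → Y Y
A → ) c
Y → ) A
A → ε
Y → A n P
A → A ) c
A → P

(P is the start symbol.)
{ 'A' }

ε-productions: A → ε
So A is immediately nullable.
No further non-terminal can be added: every production for the remaining non-terminals contains a terminal or a non-nullable non-terminal.
Nullable = { 'A' }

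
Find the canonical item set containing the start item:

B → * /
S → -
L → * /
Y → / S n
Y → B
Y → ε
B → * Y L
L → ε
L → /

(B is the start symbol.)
First, augment the grammar with B' → B
I₀ = CLOSURE({ [B' → . B] }):
  [B' → . B] has the dot before B: add [B → . * /], [B → . * Y L]
No further items can be added.

I₀ = { [B → . * /], [B → . * Y L], [B' → . B] }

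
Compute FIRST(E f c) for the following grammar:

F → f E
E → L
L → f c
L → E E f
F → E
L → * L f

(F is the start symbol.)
{ '*', 'f' }

FIRST sets of the non-terminals involved (from the grammar, by fixed-point iteration):
  FIRST(E) = { '*', 'f' }

To compute FIRST(E f c), process the symbols left to right:
Symbol E is a non-terminal. Add FIRST(E) \ {ε} = { '*', 'f' }
E is not nullable (ε ∉ FIRST(E)), so stop here.
FIRST(E f c) = { '*', 'f' }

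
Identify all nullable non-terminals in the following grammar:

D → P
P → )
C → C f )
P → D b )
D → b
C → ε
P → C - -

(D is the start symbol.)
ε-productions: C → ε
So C is immediately nullable.
No further non-terminal can be added: every production for the remaining non-terminals contains a terminal or a non-nullable non-terminal.
Nullable = { 'C' }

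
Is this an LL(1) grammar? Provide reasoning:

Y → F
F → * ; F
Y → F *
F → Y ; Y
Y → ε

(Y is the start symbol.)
No. Predict set conflict for Y: { '*', ';' }

A grammar is LL(1) if for each non-terminal N with multiple productions, the predict sets of those productions are pairwise disjoint, where PREDICT(N → α) = (FIRST(α) \ {ε}) ∪ (FOLLOW(N) if α ⇒* ε).

Relevant sets:
  FIRST(F) = { '*', ';' }
  FIRST(Y) = { '*', ';', ε }
  FOLLOW(Y) = { $, '*', ';' }

For Y:
  PREDICT(Y → F) = { '*', ';' }
  PREDICT(Y → F '*') = { '*', ';' }
  PREDICT(Y → ε) = { $, '*', ';' }
For F:
  PREDICT(F → '*' ';' F) = { '*' }
  PREDICT(F → Y ';' Y) = { '*', ';' }

Conflict found: Predict set conflict for Y: { '*', ';' }
The grammar is NOT LL(1).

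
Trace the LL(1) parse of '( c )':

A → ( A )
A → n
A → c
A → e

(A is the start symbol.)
LL(1) parsing maintains a stack (initially the start symbol over $) and the input. At each step: if the stack top is a terminal, match it against the current input token; if it is a non-terminal N, replace it with the RHS of M[N, lookahead] (the unique production whose predict set contains the lookahead).

Stack is shown with the top on the left.

Stack    Input    Action
------------------------
A $      ( c ) $  output A → ( A )
( A ) $  ( c ) $  match '('
A ) $    c ) $    output A → c
c ) $    c ) $    match 'c'
) $      ) $      match ')'
$        $        accept

The string is accepted.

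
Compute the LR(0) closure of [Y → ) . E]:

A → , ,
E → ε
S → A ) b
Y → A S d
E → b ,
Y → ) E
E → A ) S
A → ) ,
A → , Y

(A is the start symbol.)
{ [A → . ) ,], [A → . , ,], [A → . , Y], [E → . A ) S], [E → . b ,], [E → .], [Y → ) . E] }

Start with: [Y → ) . E]
  [Y → ) . E] has the dot before E: add [E → .], [E → . b ,], [E → . A ) S]
  [E → . A ) S] has the dot before A: add [A → . , ,], [A → . ) ,], [A → . , Y]
No further items can be added.

CLOSURE = { [A → . ) ,], [A → . , ,], [A → . , Y], [E → . A ) S], [E → . b ,], [E → .], [Y → ) . E] }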